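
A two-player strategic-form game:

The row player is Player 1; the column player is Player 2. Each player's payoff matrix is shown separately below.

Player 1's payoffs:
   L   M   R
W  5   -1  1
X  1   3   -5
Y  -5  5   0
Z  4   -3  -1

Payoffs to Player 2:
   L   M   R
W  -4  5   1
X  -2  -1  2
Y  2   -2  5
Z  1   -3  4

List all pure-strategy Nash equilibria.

There is no pure-strategy Nash equilibrium.

For each player, find the best response to each opponent profile; mutual best responses are the pure NE.
Player 1 against L: payoffs 5, 1, -5, 4 → best response W.
Player 1 against M: payoffs -1, 3, 5, -3 → best response Y.
Player 1 against R: payoffs 1, -5, 0, -1 → best response W.
Player 2 against W: payoffs -4, 5, 1 → best response M.
Player 2 against X: payoffs -2, -1, 2 → best response R.
Player 2 against Y: payoffs 2, -2, 5 → best response R.
Player 2 against Z: payoffs 1, -3, 4 → best response R.
No profile is a mutual best response for all players.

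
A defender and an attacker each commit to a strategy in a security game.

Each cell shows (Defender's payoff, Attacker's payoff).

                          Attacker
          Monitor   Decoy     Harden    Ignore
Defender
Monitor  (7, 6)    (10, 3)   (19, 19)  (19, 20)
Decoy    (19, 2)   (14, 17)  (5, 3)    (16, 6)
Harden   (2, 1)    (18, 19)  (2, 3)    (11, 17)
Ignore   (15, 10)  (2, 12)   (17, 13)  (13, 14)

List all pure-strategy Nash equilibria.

The pure Nash equilibria are (Monitor, Ignore), (Harden, Decoy).

Defender against Monitor: payoffs 7, 19, 2, 15 → best response Decoy.
Defender against Decoy: payoffs 10, 14, 18, 2 → best response Harden.
Defender against Harden: payoffs 19, 5, 2, 17 → best response Monitor.
Defender against Ignore: payoffs 19, 16, 11, 13 → best response Monitor.
Attacker against Monitor: payoffs 6, 3, 19, 20 → best response Ignore.
Attacker against Decoy: payoffs 2, 17, 3, 6 → best response Decoy.
Attacker against Harden: payoffs 1, 19, 3, 17 → best response Decoy.
Attacker against Ignore: payoffs 10, 12, 13, 14 → best response Ignore.
Mutual best responses: (Monitor, Ignore); (Harden, Decoy).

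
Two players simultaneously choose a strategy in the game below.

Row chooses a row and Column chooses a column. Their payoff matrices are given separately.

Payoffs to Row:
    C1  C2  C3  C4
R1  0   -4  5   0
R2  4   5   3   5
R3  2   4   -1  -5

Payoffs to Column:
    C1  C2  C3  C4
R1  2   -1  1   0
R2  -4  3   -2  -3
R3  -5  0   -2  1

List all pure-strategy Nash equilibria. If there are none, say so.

The unique pure-strategy Nash equilibrium is (R2, C2).

Row against C1: payoffs 0, 4, 2 → best response R2.
Row against C2: payoffs -4, 5, 4 → best response R2.
Row against C3: payoffs 5, 3, -1 → best response R1.
Row against C4: payoffs 0, 5, -5 → best response R2.
Column against R1: payoffs 2, -1, 1, 0 → best response C1.
Column against R2: payoffs -4, 3, -2, -3 → best response C2.
Column against R3: payoffs -5, 0, -2, 1 → best response C4.
Mutual best responses: (R2, C2).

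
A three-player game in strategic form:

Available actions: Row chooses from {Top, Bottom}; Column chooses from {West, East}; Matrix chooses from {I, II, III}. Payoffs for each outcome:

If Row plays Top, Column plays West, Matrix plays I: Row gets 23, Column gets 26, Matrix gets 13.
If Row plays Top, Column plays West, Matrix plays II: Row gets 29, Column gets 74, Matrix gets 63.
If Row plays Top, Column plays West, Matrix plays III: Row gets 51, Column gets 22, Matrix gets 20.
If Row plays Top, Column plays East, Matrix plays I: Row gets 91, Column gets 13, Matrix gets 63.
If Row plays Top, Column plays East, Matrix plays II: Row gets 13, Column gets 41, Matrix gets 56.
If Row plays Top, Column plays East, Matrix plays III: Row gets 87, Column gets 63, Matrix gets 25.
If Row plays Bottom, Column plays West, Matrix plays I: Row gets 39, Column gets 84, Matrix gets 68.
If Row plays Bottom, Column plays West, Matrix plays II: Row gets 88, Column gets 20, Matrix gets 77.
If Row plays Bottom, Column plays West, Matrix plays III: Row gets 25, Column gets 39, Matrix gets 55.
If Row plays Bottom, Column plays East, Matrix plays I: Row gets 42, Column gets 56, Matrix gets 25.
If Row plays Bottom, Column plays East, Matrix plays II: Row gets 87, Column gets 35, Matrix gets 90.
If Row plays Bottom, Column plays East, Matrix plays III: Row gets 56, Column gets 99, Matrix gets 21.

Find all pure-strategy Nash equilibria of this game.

(Top, West, I): Row can switch to Bottom (23 → 39). Not NE.
(Top, West, II): Row can switch to Bottom (29 → 88). Not NE.
(Top, West, III): Column can switch to East (22 → 63). Not NE.
(Top, East, I): Column can switch to West (13 → 26). Not NE.
(Top, East, II): Row can switch to Bottom (13 → 87). Not NE.
(Top, East, III): Matrix can switch to I (25 → 63). Not NE.
(Bottom, West, I): Matrix can switch to II (68 → 77). Not NE.
(Bottom, West, II): Column can switch to East (20 → 35). Not NE.
(Bottom, East, II): Row gets 87, best alternative 13; Column gets 35, best alternative 20; Matrix gets 90, best alternative 25. No profitable deviation — NE.
(The remaining 3 profiles each have a profitable deviation by the same check.)

Pure NE: (Bottom, East, II)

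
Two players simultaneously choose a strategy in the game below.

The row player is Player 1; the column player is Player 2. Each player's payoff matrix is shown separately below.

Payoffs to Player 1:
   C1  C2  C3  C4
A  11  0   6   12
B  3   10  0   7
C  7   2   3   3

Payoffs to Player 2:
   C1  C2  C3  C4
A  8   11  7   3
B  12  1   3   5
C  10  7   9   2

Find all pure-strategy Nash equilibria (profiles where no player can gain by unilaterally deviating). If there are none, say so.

Player 1 against C1: payoffs 11, 3, 7 → best response A.
Player 1 against C2: payoffs 0, 10, 2 → best response B.
Player 1 against C3: payoffs 6, 0, 3 → best response A.
Player 1 against C4: payoffs 12, 7, 3 → best response A.
Player 2 against A: payoffs 8, 11, 7, 3 → best response C2.
Player 2 against B: payoffs 12, 1, 3, 5 → best response C1.
Player 2 against C: payoffs 10, 7, 9, 2 → best response C1.
No profile is a mutual best response for all players.

There is no pure-strategy Nash equilibrium.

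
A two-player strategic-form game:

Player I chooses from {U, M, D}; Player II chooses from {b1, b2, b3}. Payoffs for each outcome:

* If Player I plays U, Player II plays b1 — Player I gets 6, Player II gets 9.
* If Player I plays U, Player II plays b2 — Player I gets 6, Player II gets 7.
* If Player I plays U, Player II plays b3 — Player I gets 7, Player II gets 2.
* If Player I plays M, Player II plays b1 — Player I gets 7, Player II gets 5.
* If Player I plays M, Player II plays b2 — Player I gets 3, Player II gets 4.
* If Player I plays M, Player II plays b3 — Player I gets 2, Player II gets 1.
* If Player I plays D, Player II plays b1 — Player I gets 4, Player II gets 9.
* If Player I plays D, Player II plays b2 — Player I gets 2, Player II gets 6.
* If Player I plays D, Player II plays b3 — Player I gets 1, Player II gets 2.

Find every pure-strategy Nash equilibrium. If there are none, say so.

For each strategy profile, look for a profitable unilateral deviation.
(U, b1): Player I can switch to M (6 → 7). Not NE.
(U, b2): Player II can switch to b1 (7 → 9). Not NE.
(U, b3): Player II can switch to b1 (2 → 9). Not NE.
(M, b1): Player I gets 7, best alternative 6; Player II gets 5, best alternative 4. No profitable deviation — NE.
(M, b2): Player I can switch to U (3 → 6). Not NE.
(M, b3): Player I can switch to U (2 → 7). Not NE.
(D, b1): Player I can switch to U (4 → 6). Not NE.
(D, b2): Player I can switch to U (2 → 6). Not NE.
(D, b3): Player I can switch to U (1 → 7). Not NE.

(M, b1)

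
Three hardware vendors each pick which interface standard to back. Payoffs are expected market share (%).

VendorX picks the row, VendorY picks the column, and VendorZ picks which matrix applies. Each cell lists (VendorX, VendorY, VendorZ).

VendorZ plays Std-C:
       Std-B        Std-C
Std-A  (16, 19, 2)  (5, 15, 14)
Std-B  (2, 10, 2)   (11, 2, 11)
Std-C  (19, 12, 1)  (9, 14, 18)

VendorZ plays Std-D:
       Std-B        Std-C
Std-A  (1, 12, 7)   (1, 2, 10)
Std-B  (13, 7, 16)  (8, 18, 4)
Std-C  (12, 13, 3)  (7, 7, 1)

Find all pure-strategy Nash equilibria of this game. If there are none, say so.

Mark each player's best response to every combination of opponents' strategies; a profile where every player is best-responding is a pure Nash equilibrium.
VendorX against (Std-B, Std-C): payoffs 16, 2, 19 → best response Std-C.
VendorX against (Std-B, Std-D): payoffs 1, 13, 12 → best response Std-B.
VendorX against (Std-C, Std-C): payoffs 5, 11, 9 → best response Std-B.
VendorX against (Std-C, Std-D): payoffs 1, 8, 7 → best response Std-B.
VendorY against (Std-A, Std-C): payoffs 19, 15 → best response Std-B.
VendorY against (Std-A, Std-D): payoffs 12, 2 → best response Std-B.
VendorY against (Std-B, Std-C): payoffs 10, 2 → best response Std-B.
VendorY against (Std-B, Std-D): payoffs 7, 18 → best response Std-C.
VendorY against (Std-C, Std-C): payoffs 12, 14 → best response Std-C.
VendorY against (Std-C, Std-D): payoffs 13, 7 → best response Std-B.
VendorZ against (Std-A, Std-B): payoffs 2, 7 → best response Std-D.
VendorZ against (Std-A, Std-C): payoffs 14, 10 → best response Std-C.
VendorZ against (Std-B, Std-B): payoffs 2, 16 → best response Std-D.
VendorZ against (Std-B, Std-C): payoffs 11, 4 → best response Std-C.
VendorZ against (Std-C, Std-B): payoffs 1, 3 → best response Std-D.
VendorZ against (Std-C, Std-C): payoffs 18, 1 → best response Std-C.
No profile is a mutual best response for all players.

No pure-strategy Nash equilibrium.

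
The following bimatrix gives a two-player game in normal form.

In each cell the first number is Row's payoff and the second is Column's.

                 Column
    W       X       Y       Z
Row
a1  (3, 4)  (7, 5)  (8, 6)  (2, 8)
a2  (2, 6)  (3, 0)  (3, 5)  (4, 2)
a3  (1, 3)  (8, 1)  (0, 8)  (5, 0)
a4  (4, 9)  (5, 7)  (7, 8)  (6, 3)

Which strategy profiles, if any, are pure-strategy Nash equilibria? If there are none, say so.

The unique pure-strategy Nash equilibrium is (a4, W).

Row against W: payoffs 3, 2, 1, 4 → best response a4.
Row against X: payoffs 7, 3, 8, 5 → best response a3.
Row against Y: payoffs 8, 3, 0, 7 → best response a1.
Row against Z: payoffs 2, 4, 5, 6 → best response a4.
Column against a1: payoffs 4, 5, 6, 8 → best response Z.
Column against a2: payoffs 6, 0, 5, 2 → best response W.
Column against a3: payoffs 3, 1, 8, 0 → best response Y.
Column against a4: payoffs 9, 7, 8, 3 → best response W.
Mutual best responses: (a4, W).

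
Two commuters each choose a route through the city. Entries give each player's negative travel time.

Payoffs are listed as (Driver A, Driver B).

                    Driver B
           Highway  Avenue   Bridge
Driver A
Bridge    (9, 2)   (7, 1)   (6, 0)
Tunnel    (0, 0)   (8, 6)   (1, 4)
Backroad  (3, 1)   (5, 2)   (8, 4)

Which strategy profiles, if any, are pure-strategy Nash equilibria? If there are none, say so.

The pure Nash equilibria are (Bridge, Highway); (Tunnel, Avenue); (Backroad, Bridge).

(Bridge, Highway): Driver A gets 9, best alternative 3; Driver B gets 2, best alternative 1. No profitable deviation — NE.
(Bridge, Avenue): Driver A can switch to Tunnel (7 → 8). Not NE.
(Bridge, Bridge): Driver A can switch to Backroad (6 → 8). Not NE.
(Tunnel, Highway): Driver A can switch to Bridge (0 → 9). Not NE.
(Tunnel, Avenue): Driver A gets 8, best alternative 7; Driver B gets 6, best alternative 4. No profitable deviation — NE.
(Tunnel, Bridge): Driver A can switch to Bridge (1 → 6). Not NE.
(Backroad, Highway): Driver A can switch to Bridge (3 → 9). Not NE.
(Backroad, Avenue): Driver A can switch to Bridge (5 → 7). Not NE.
(Backroad, Bridge): Driver A gets 8, best alternative 6; Driver B gets 4, best alternative 2. No profitable deviation — NE.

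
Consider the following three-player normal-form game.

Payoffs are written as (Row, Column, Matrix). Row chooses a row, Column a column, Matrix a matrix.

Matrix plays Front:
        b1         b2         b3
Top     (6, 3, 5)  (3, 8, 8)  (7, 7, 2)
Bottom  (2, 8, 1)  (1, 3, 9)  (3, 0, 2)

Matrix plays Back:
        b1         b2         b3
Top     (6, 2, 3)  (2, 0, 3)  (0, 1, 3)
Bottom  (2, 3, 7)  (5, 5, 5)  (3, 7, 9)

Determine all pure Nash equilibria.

Pure-strategy Nash equilibria: (Top, b2, Front) and (Bottom, b3, Back)

(Top, b1, Front): Column can switch to b2 (3 → 8). Not NE.
(Top, b1, Back): Matrix can switch to Front (3 → 5). Not NE.
(Top, b2, Front): Row gets 3, best alternative 1; Column gets 8, best alternative 7; Matrix gets 8, best alternative 3. No profitable deviation — NE.
(Top, b2, Back): Row can switch to Bottom (2 → 5). Not NE.
(Top, b3, Front): Column can switch to b2 (7 → 8). Not NE.
(Top, b3, Back): Row can switch to Bottom (0 → 3). Not NE.
(Bottom, b1, Front): Row can switch to Top (2 → 6). Not NE.
(Bottom, b3, Back): Row gets 3, best alternative 0; Column gets 7, best alternative 5; Matrix gets 9, best alternative 2. No profitable deviation — NE.
(The remaining 4 profiles each have a profitable deviation by the same check.)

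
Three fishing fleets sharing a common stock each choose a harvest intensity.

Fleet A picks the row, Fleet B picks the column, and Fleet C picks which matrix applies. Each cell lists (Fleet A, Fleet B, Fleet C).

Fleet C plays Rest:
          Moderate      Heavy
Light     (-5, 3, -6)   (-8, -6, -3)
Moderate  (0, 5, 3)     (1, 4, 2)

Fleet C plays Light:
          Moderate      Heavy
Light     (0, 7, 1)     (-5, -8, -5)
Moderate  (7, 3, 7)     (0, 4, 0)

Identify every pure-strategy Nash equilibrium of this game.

There is no pure-strategy Nash equilibrium.

Fleet A against (Moderate, Rest): payoffs -5, 0 → best response Moderate.
Fleet A against (Moderate, Light): payoffs 0, 7 → best response Moderate.
Fleet A against (Heavy, Rest): payoffs -8, 1 → best response Moderate.
Fleet A against (Heavy, Light): payoffs -5, 0 → best response Moderate.
Fleet B against (Light, Rest): payoffs 3, -6 → best response Moderate.
Fleet B against (Light, Light): payoffs 7, -8 → best response Moderate.
Fleet B against (Moderate, Rest): payoffs 5, 4 → best response Moderate.
Fleet B against (Moderate, Light): payoffs 3, 4 → best response Heavy.
Fleet C against (Light, Moderate): payoffs -6, 1 → best response Light.
Fleet C against (Light, Heavy): payoffs -3, -5 → best response Rest.
Fleet C against (Moderate, Moderate): payoffs 3, 7 → best response Light.
Fleet C against (Moderate, Heavy): payoffs 2, 0 → best response Rest.
No profile is a mutual best response for all players.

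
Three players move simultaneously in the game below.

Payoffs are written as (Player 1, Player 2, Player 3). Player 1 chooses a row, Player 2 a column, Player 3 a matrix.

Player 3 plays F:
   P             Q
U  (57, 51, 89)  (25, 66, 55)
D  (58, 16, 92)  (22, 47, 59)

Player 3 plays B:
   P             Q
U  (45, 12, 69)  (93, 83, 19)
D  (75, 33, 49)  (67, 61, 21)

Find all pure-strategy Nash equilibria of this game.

(U, Q, F)

Check each profile: it is a Nash equilibrium iff no player can strictly gain by switching unilaterally.
(U, P, F): Player 1 can switch to D (57 → 58). Not NE.
(U, P, B): Player 1 can switch to D (45 → 75). Not NE.
(U, Q, F): Player 1 gets 25, best alternative 22; Player 2 gets 66, best alternative 51; Player 3 gets 55, best alternative 19. No profitable deviation — NE.
(U, Q, B): Player 3 can switch to F (19 → 55). Not NE.
(D, P, F): Player 2 can switch to Q (16 → 47). Not NE.
(D, P, B): Player 2 can switch to Q (33 → 61). Not NE.
(D, Q, F): Player 1 can switch to U (22 → 25). Not NE.
(D, Q, B): Player 1 can switch to U (67 → 93). Not NE.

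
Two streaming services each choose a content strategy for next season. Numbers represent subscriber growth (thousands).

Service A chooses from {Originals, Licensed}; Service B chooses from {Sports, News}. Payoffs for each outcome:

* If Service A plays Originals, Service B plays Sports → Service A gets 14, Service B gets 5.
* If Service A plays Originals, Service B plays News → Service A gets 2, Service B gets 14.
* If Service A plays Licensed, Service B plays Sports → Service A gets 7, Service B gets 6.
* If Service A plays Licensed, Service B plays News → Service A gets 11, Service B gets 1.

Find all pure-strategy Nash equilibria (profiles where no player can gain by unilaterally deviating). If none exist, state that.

Mark each player's best response to every combination of opponents' strategies; a profile where every player is best-responding is a pure Nash equilibrium.
Service A against Sports: payoffs 14, 7 → best response Originals.
Service A against News: payoffs 2, 11 → best response Licensed.
Service B against Originals: payoffs 5, 14 → best response News.
Service B against Licensed: payoffs 6, 1 → best response Sports.
No profile is a mutual best response for all players.

No pure-strategy Nash equilibrium.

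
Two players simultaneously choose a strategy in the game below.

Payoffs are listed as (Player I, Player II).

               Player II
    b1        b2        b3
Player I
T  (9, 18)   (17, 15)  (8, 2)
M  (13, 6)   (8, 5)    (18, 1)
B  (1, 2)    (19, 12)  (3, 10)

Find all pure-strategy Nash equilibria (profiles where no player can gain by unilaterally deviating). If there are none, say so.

(M, b1) and (B, b2)

Player I against b1: payoffs 9, 13, 1 → best response M.
Player I against b2: payoffs 17, 8, 19 → best response B.
Player I against b3: payoffs 8, 18, 3 → best response M.
Player II against T: payoffs 18, 15, 2 → best response b1.
Player II against M: payoffs 6, 5, 1 → best response b1.
Player II against B: payoffs 2, 12, 10 → best response b2.
Mutual best responses: (M, b1); (B, b2).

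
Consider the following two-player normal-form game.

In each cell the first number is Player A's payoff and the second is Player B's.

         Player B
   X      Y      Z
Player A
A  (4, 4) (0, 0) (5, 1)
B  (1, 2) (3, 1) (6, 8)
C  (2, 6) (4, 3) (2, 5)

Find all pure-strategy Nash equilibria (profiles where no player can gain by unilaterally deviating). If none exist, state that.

Player A against X: payoffs 4, 1, 2 → best response A.
Player A against Y: payoffs 0, 3, 4 → best response C.
Player A against Z: payoffs 5, 6, 2 → best response B.
Player B against A: payoffs 4, 0, 1 → best response X.
Player B against B: payoffs 2, 1, 8 → best response Z.
Player B against C: payoffs 6, 3, 5 → best response X.
Mutual best responses: (A, X); (B, Z).

(A, X); (B, Z)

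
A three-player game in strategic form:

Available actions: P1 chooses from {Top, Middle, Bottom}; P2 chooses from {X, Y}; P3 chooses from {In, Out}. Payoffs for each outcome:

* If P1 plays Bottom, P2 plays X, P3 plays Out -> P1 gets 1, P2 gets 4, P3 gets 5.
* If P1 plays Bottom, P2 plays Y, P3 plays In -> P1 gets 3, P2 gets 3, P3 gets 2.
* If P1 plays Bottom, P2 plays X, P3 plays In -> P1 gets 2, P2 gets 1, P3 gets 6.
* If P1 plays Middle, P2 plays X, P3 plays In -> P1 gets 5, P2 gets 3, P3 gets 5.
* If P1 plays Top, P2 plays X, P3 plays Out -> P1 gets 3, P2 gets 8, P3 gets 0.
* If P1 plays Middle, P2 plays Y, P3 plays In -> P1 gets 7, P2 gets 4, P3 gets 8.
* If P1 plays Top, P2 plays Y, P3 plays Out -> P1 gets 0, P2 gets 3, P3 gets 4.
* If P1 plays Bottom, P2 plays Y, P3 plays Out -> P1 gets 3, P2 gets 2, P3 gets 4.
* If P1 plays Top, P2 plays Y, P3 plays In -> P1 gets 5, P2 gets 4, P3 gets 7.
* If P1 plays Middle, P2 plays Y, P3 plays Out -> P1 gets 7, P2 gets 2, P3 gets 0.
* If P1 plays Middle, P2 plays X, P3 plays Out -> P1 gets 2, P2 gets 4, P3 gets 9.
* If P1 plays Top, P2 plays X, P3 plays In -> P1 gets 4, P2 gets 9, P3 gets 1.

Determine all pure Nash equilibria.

(Top, X, In): P1 can switch to Middle (4 → 5). Not NE.
(Top, X, Out): P3 can switch to In (0 → 1). Not NE.
(Top, Y, In): P1 can switch to Middle (5 → 7). Not NE.
(Top, Y, Out): P1 can switch to Middle (0 → 7). Not NE.
(Middle, X, In): P2 can switch to Y (3 → 4). Not NE.
(Middle, X, Out): P1 can switch to Top (2 → 3). Not NE.
(Middle, Y, In): P1 gets 7, best alternative 5; P2 gets 4, best alternative 3; P3 gets 8, best alternative 0. No profitable deviation — NE.
(Middle, Y, Out): P2 can switch to X (2 → 4). Not NE.
(Bottom, X, In): P1 can switch to Top (2 → 4). Not NE.
(Bottom, X, Out): P1 can switch to Top (1 → 3). Not NE.
(Bottom, Y, In): P1 can switch to Top (3 → 5). Not NE.
(The remaining 1 profile has a profitable deviation by the same check.)

(Middle, Y, In)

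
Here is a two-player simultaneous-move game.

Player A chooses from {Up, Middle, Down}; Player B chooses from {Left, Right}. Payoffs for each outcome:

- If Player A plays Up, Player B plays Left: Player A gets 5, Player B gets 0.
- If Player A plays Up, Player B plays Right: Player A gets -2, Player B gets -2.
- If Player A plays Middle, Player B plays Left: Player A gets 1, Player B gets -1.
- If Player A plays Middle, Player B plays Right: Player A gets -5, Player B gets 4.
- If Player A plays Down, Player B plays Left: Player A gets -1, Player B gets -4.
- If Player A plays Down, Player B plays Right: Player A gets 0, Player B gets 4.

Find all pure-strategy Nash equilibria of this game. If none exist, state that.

For each strategy profile, look for a profitable unilateral deviation.
(Up, Left): Player A gets 5, best alternative 1; Player B gets 0, best alternative -2. No profitable deviation — NE.
(Up, Right): Player A can switch to Down (-2 → 0). Not NE.
(Middle, Left): Player A can switch to Up (1 → 5). Not NE.
(Middle, Right): Player A can switch to Up (-5 → -2). Not NE.
(Down, Left): Player A can switch to Up (-1 → 5). Not NE.
(Down, Right): Player A gets 0, best alternative -2; Player B gets 4, best alternative -4. No profitable deviation — NE.

The pure Nash equilibria are (Up, Left) and (Down, Right).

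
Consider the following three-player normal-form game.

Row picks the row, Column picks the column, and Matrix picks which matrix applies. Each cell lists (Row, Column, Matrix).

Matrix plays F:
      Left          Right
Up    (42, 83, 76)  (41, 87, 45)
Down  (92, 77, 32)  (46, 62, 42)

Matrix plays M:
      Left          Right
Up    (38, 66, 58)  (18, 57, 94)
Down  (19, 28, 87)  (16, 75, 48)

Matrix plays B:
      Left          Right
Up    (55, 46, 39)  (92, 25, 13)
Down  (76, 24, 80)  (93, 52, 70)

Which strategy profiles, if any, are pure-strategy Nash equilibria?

The unique pure-strategy Nash equilibrium is (Down, Right, B).

Row against (Left, F): payoffs 42, 92 → best response Down.
Row against (Left, M): payoffs 38, 19 → best response Up.
Row against (Left, B): payoffs 55, 76 → best response Down.
Row against (Right, F): payoffs 41, 46 → best response Down.
Row against (Right, M): payoffs 18, 16 → best response Up.
Row against (Right, B): payoffs 92, 93 → best response Down.
Column against (Up, F): payoffs 83, 87 → best response Right.
Column against (Up, M): payoffs 66, 57 → best response Left.
Column against (Up, B): payoffs 46, 25 → best response Left.
Column against (Down, F): payoffs 77, 62 → best response Left.
Column against (Down, M): payoffs 28, 75 → best response Right.
Column against (Down, B): payoffs 24, 52 → best response Right.
Matrix against (Up, Left): payoffs 76, 58, 39 → best response F.
Matrix against (Up, Right): payoffs 45, 94, 13 → best response M.
Matrix against (Down, Left): payoffs 32, 87, 80 → best response M.
Matrix against (Down, Right): payoffs 42, 48, 70 → best response B.
Mutual best responses: (Down, Right, B).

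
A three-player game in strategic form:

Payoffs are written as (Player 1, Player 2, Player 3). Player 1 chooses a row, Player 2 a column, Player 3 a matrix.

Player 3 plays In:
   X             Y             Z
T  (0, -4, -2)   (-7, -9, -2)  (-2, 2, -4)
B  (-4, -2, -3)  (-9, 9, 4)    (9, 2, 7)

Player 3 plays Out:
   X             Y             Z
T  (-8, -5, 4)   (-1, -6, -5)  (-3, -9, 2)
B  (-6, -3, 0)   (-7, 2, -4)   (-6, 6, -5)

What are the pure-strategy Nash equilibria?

Check each profile: it is a Nash equilibrium iff no player can strictly gain by switching unilaterally.
(T, X, In): Player 2 can switch to Z (-4 → 2). Not NE.
(T, X, Out): Player 1 can switch to B (-8 → -6). Not NE.
(T, Y, In): Player 2 can switch to X (-9 → -4). Not NE.
(T, Y, Out): Player 2 can switch to X (-6 → -5). Not NE.
(T, Z, In): Player 1 can switch to B (-2 → 9). Not NE.
(T, Z, Out): Player 2 can switch to X (-9 → -5). Not NE.
(The remaining 6 profiles each have a profitable deviation by the same check.)

This game has no pure Nash equilibrium.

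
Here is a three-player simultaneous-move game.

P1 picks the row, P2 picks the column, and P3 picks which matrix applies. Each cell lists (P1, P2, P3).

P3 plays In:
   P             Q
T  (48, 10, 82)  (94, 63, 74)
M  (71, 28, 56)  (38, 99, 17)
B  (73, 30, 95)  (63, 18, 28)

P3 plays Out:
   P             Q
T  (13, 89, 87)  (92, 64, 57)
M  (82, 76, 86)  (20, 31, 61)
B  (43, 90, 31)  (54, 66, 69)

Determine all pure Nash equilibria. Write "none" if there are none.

For each player, find the best response to each opponent profile; mutual best responses are the pure NE.
P1 against (P, In): payoffs 48, 71, 73 → best response B.
P1 against (P, Out): payoffs 13, 82, 43 → best response M.
P1 against (Q, In): payoffs 94, 38, 63 → best response T.
P1 against (Q, Out): payoffs 92, 20, 54 → best response T.
P2 against (T, In): payoffs 10, 63 → best response Q.
P2 against (T, Out): payoffs 89, 64 → best response P.
P2 against (M, In): payoffs 28, 99 → best response Q.
P2 against (M, Out): payoffs 76, 31 → best response P.
P2 against (B, In): payoffs 30, 18 → best response P.
P2 against (B, Out): payoffs 90, 66 → best response P.
P3 against (T, P): payoffs 82, 87 → best response Out.
P3 against (T, Q): payoffs 74, 57 → best response In.
P3 against (M, P): payoffs 56, 86 → best response Out.
P3 against (M, Q): payoffs 17, 61 → best response Out.
P3 against (B, P): payoffs 95, 31 → best response In.
P3 against (B, Q): payoffs 28, 69 → best response Out.
Mutual best responses: (T, Q, In); (M, P, Out); (B, P, In).

(T, Q, In); (M, P, Out); (B, P, In)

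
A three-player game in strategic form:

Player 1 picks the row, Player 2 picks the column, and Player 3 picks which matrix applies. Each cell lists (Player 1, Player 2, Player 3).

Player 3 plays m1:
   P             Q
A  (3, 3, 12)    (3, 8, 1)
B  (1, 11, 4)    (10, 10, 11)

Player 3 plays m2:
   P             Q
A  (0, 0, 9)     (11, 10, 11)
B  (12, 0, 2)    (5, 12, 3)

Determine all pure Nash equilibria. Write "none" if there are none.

Player 1 against (P, m1): payoffs 3, 1 → best response A.
Player 1 against (P, m2): payoffs 0, 12 → best response B.
Player 1 against (Q, m1): payoffs 3, 10 → best response B.
Player 1 against (Q, m2): payoffs 11, 5 → best response A.
Player 2 against (A, m1): payoffs 3, 8 → best response Q.
Player 2 against (A, m2): payoffs 0, 10 → best response Q.
Player 2 against (B, m1): payoffs 11, 10 → best response P.
Player 2 against (B, m2): payoffs 0, 12 → best response Q.
Player 3 against (A, P): payoffs 12, 9 → best response m1.
Player 3 against (A, Q): payoffs 1, 11 → best response m2.
Player 3 against (B, P): payoffs 4, 2 → best response m1.
Player 3 against (B, Q): payoffs 11, 3 → best response m1.
Mutual best responses: (A, Q, m2).

(A, Q, m2)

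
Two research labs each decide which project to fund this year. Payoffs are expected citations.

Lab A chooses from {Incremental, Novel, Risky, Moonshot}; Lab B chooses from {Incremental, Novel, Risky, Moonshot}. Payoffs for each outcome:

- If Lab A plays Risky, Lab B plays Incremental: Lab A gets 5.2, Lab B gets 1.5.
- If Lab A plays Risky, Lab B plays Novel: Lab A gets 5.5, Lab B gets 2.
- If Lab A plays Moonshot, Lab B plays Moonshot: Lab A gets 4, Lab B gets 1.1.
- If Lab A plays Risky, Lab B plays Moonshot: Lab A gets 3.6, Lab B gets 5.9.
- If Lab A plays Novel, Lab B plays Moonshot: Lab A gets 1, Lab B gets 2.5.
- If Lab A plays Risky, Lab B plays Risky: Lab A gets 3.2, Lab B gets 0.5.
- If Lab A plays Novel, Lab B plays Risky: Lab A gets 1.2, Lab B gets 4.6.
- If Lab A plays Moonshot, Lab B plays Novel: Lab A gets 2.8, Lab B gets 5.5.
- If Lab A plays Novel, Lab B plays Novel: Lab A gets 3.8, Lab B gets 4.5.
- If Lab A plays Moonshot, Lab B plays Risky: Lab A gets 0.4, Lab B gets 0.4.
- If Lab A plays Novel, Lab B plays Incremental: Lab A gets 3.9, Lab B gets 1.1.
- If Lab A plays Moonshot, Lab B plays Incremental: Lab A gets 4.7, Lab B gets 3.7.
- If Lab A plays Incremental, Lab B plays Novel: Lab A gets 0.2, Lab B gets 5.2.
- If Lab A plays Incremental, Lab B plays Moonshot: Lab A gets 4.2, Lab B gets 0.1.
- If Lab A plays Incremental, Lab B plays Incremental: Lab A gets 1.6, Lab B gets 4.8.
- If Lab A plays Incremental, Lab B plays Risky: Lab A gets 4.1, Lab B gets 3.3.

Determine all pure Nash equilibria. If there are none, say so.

There is no pure-strategy Nash equilibrium.

Check each profile: it is a Nash equilibrium iff no player can strictly gain by switching unilaterally.
(Incremental, Incremental): Lab A can switch to Novel (1.6 → 3.9). Not NE.
(Incremental, Novel): Lab A can switch to Novel (0.2 → 3.8). Not NE.
(Incremental, Risky): Lab B can switch to Incremental (3.3 → 4.8). Not NE.
(Incremental, Moonshot): Lab B can switch to Incremental (0.1 → 4.8). Not NE.
(Novel, Incremental): Lab A can switch to Risky (3.9 → 5.2). Not NE.
(Novel, Novel): Lab A can switch to Risky (3.8 → 5.5). Not NE.
(The remaining 10 profiles each have a profitable deviation by the same check.)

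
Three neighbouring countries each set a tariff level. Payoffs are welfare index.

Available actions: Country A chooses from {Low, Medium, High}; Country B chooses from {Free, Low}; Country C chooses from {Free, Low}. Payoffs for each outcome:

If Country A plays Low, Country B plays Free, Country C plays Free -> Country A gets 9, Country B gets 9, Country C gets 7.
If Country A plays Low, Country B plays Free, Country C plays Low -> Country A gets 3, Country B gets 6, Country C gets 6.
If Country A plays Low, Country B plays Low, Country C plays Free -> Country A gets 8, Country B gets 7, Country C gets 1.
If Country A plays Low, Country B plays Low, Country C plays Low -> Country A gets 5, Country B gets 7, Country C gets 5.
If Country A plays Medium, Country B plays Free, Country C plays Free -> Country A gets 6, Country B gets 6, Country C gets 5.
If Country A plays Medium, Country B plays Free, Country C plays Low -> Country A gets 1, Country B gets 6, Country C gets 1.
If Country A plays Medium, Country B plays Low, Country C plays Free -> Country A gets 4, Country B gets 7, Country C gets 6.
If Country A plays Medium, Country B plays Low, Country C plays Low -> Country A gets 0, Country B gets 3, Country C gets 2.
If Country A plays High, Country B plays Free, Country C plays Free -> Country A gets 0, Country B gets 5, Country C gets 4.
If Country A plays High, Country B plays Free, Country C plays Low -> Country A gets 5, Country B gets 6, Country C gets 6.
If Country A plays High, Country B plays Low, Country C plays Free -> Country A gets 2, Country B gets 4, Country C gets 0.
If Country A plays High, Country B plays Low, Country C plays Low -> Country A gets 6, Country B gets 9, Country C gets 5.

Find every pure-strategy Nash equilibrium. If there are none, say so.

(Low, Free, Free) and (High, Low, Low)

For each player, find the best response to each opponent profile; mutual best responses are the pure NE.
Country A against (Free, Free): payoffs 9, 6, 0 → best response Low.
Country A against (Free, Low): payoffs 3, 1, 5 → best response High.
Country A against (Low, Free): payoffs 8, 4, 2 → best response Low.
Country A against (Low, Low): payoffs 5, 0, 6 → best response High.
Country B against (Low, Free): payoffs 9, 7 → best response Free.
Country B against (Low, Low): payoffs 6, 7 → best response Low.
Country B against (Medium, Free): payoffs 6, 7 → best response Low.
Country B against (Medium, Low): payoffs 6, 3 → best response Free.
Country B against (High, Free): payoffs 5, 4 → best response Free.
Country B against (High, Low): payoffs 6, 9 → best response Low.
Country C against (Low, Free): payoffs 7, 6 → best response Free.
Country C against (Low, Low): payoffs 1, 5 → best response Low.
Country C against (Medium, Free): payoffs 5, 1 → best response Free.
Country C against (Medium, Low): payoffs 6, 2 → best response Free.
Country C against (High, Free): payoffs 4, 6 → best response Low.
Country C against (High, Low): payoffs 0, 5 → best response Low.
Mutual best responses: (Low, Free, Free); (High, Low, Low).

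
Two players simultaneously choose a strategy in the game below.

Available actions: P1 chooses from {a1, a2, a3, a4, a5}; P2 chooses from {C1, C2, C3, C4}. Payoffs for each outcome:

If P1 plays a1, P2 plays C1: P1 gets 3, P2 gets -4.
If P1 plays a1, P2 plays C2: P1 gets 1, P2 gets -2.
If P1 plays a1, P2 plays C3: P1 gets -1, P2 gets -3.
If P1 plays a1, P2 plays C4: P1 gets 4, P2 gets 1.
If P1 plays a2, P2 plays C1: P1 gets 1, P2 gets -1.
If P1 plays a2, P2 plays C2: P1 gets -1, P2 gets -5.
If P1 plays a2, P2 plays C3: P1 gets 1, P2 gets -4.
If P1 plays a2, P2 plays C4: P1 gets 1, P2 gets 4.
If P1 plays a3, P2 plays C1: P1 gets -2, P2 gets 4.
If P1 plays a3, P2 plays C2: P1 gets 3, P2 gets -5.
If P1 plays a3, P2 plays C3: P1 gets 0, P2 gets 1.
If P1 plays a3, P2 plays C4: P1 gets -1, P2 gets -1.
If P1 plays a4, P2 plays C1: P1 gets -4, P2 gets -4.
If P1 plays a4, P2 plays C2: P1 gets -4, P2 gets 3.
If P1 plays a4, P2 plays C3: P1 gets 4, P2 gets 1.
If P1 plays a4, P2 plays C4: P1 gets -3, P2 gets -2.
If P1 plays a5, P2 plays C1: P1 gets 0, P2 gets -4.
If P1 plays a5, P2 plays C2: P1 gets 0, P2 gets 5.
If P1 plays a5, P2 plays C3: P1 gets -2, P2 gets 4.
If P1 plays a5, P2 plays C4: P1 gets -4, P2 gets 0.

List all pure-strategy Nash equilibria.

Pure NE: (a1, C4)

P1 against C1: payoffs 3, 1, -2, -4, 0 → best response a1.
P1 against C2: payoffs 1, -1, 3, -4, 0 → best response a3.
P1 against C3: payoffs -1, 1, 0, 4, -2 → best response a4.
P1 against C4: payoffs 4, 1, -1, -3, -4 → best response a1.
P2 against a1: payoffs -4, -2, -3, 1 → best response C4.
P2 against a2: payoffs -1, -5, -4, 4 → best response C4.
P2 against a3: payoffs 4, -5, 1, -1 → best response C1.
P2 against a4: payoffs -4, 3, 1, -2 → best response C2.
P2 against a5: payoffs -4, 5, 4, 0 → best response C2.
Mutual best responses: (a1, C4).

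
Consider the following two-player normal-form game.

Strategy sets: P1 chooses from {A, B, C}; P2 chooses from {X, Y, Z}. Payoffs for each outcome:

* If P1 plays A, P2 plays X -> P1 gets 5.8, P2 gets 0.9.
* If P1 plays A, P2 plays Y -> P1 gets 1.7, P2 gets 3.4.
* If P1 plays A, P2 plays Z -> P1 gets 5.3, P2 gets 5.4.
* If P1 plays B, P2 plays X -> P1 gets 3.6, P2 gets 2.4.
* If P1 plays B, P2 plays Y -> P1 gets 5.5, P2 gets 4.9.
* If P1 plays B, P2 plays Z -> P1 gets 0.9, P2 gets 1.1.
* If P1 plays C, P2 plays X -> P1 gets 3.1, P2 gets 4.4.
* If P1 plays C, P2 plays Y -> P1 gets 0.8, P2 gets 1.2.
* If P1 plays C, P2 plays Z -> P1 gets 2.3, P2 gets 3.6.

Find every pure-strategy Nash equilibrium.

P1 against X: payoffs 5.8, 3.6, 3.1 → best response A.
P1 against Y: payoffs 1.7, 5.5, 0.8 → best response B.
P1 against Z: payoffs 5.3, 0.9, 2.3 → best response A.
P2 against A: payoffs 0.9, 3.4, 5.4 → best response Z.
P2 against B: payoffs 2.4, 4.9, 1.1 → best response Y.
P2 against C: payoffs 4.4, 1.2, 3.6 → best response X.
Mutual best responses: (A, Z); (B, Y).

(A, Z), (B, Y)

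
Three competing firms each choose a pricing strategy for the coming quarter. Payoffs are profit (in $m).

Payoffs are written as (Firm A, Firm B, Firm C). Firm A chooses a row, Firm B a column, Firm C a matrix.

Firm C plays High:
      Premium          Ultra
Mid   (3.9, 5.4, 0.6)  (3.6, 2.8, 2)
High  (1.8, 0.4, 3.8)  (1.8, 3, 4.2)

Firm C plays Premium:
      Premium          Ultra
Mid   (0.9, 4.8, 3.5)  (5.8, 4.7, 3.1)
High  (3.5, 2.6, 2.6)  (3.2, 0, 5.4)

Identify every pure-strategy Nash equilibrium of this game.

none

For each player, find the best response to each opponent profile; mutual best responses are the pure NE.
Firm A against (Premium, High): payoffs 3.9, 1.8 → best response Mid.
Firm A against (Premium, Premium): payoffs 0.9, 3.5 → best response High.
Firm A against (Ultra, High): payoffs 3.6, 1.8 → best response Mid.
Firm A against (Ultra, Premium): payoffs 5.8, 3.2 → best response Mid.
Firm B against (Mid, High): payoffs 5.4, 2.8 → best response Premium.
Firm B against (Mid, Premium): payoffs 4.8, 4.7 → best response Premium.
Firm B against (High, High): payoffs 0.4, 3 → best response Ultra.
Firm B against (High, Premium): payoffs 2.6, 0 → best response Premium.
Firm C against (Mid, Premium): payoffs 0.6, 3.5 → best response Premium.
Firm C against (Mid, Ultra): payoffs 2, 3.1 → best response Premium.
Firm C against (High, Premium): payoffs 3.8, 2.6 → best response High.
Firm C against (High, Ultra): payoffs 4.2, 5.4 → best response Premium.
No profile is a mutual best response for all players.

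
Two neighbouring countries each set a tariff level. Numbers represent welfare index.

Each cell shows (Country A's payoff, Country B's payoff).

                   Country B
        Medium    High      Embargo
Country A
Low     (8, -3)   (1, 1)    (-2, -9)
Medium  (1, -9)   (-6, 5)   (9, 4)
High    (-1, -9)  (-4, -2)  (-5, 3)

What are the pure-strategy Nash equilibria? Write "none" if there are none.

(Low, Medium): Country B can switch to High (-3 → 1). Not NE.
(Low, High): Country A gets 1, best alternative -4; Country B gets 1, best alternative -3. No profitable deviation — NE.
(Low, Embargo): Country A can switch to Medium (-2 → 9). Not NE.
(Medium, Medium): Country A can switch to Low (1 → 8). Not NE.
(Medium, High): Country A can switch to Low (-6 → 1). Not NE.
(Medium, Embargo): Country B can switch to High (4 → 5). Not NE.
(High, Medium): Country A can switch to Low (-1 → 8). Not NE.
(High, High): Country A can switch to Low (-4 → 1). Not NE.
(High, Embargo): Country A can switch to Low (-5 → -2). Not NE.

The unique pure-strategy Nash equilibrium is (Low, High).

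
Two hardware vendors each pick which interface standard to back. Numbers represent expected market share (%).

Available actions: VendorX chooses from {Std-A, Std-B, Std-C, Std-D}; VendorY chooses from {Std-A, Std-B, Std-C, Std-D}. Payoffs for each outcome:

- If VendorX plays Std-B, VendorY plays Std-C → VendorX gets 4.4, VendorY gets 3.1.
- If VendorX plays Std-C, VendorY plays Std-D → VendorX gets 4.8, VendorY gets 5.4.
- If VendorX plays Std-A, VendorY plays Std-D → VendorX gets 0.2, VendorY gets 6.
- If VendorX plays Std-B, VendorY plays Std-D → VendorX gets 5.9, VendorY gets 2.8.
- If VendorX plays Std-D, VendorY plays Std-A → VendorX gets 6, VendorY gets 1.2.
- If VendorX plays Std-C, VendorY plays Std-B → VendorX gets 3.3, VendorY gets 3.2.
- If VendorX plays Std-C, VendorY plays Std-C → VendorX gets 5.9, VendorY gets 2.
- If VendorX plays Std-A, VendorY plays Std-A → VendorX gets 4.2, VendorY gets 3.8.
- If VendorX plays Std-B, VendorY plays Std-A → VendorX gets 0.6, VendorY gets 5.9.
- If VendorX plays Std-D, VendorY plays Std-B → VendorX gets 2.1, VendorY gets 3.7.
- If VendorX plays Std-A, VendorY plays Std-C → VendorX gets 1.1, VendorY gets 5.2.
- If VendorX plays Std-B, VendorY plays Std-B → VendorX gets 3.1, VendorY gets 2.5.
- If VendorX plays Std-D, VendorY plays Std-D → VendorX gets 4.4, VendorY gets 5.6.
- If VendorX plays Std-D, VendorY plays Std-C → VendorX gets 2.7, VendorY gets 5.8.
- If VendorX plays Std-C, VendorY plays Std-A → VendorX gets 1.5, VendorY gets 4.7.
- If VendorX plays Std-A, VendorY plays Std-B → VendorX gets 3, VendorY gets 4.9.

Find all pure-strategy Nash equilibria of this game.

This game has no pure Nash equilibrium.

VendorX against Std-A: payoffs 4.2, 0.6, 1.5, 6 → best response Std-D.
VendorX against Std-B: payoffs 3, 3.1, 3.3, 2.1 → best response Std-C.
VendorX against Std-C: payoffs 1.1, 4.4, 5.9, 2.7 → best response Std-C.
VendorX against Std-D: payoffs 0.2, 5.9, 4.8, 4.4 → best response Std-B.
VendorY against Std-A: payoffs 3.8, 4.9, 5.2, 6 → best response Std-D.
VendorY against Std-B: payoffs 5.9, 2.5, 3.1, 2.8 → best response Std-A.
VendorY against Std-C: payoffs 4.7, 3.2, 2, 5.4 → best response Std-D.
VendorY against Std-D: payoffs 1.2, 3.7, 5.8, 5.6 → best response Std-C.
No profile is a mutual best response for all players.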